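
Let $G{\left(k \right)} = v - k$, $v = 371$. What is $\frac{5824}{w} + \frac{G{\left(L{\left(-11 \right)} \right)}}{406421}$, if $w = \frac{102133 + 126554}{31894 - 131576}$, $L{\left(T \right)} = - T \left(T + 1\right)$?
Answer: $- \frac{235946775704081}{92943199227} \approx -2538.6$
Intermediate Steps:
$L{\left(T \right)} = - T \left(1 + T\right)$
$G{\left(k \right)} = 371 - k$
$w = - \frac{228687}{99682}$ ($w = \frac{228687}{-99682} = 228687 \left(- \frac{1}{99682}\right) = - \frac{228687}{99682} \approx -2.2942$)
$\frac{5824}{w} + \frac{G{\left(L{\left(-11 \right)} \right)}}{406421} = \frac{5824}{- \frac{228687}{99682}} + \frac{371 - \left(-1\right) \left(-11\right) \left(1 - 11\right)}{406421} = 5824 \left(- \frac{99682}{228687}\right) + \left(371 - \left(-1\right) \left(-11\right) \left(-10\right)\right) \frac{1}{406421} = - \frac{580547968}{228687} + \left(371 - -110\right) \frac{1}{406421} = - \frac{580547968}{228687} + \left(371 + 110\right) \frac{1}{406421} = - \frac{580547968}{228687} + 481 \cdot \frac{1}{406421} = - \frac{580547968}{228687} + \frac{481}{406421} = - \frac{235946775704081}{92943199227}$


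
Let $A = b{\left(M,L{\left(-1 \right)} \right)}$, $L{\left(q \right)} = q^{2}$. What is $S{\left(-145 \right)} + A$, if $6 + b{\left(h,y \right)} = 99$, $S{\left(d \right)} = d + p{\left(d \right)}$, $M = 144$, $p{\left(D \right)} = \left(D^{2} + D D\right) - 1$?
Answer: $41997$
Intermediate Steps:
$p{\left(D \right)} = -1 + 2 D^{2}$ ($p{\left(D \right)} = \left(D^{2} + D^{2}\right) - 1 = 2 D^{2} - 1 = -1 + 2 D^{2}$)
$S{\left(d \right)} = -1 + d + 2 d^{2}$ ($S{\left(d \right)} = d + \left(-1 + 2 d^{2}\right) = -1 + d + 2 d^{2}$)
$b{\left(h,y \right)} = 93$ ($b{\left(h,y \right)} = -6 + 99 = 93$)
$A = 93$
$S{\left(-145 \right)} + A = \left(-1 - 145 + 2 \left(-145\right)^{2}\right) + 93 = \left(-1 - 145 + 2 \cdot 21025\right) + 93 = \left(-1 - 145 + 42050\right) + 93 = 41904 + 93 = 41997$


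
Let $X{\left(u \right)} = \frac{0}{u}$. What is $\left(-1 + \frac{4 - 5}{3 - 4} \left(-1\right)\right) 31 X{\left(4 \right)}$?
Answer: $0$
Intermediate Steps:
$X{\left(u \right)} = 0$
$\left(-1 + \frac{4 - 5}{3 - 4} \left(-1\right)\right) 31 X{\left(4 \right)} = \left(-1 + \frac{4 - 5}{3 - 4} \left(-1\right)\right) 31 \cdot 0 = \left(-1 + - \frac{1}{-1} \left(-1\right)\right) 31 \cdot 0 = \left(-1 + \left(-1\right) \left(-1\right) \left(-1\right)\right) 31 \cdot 0 = \left(-1 + 1 \left(-1\right)\right) 31 \cdot 0 = \left(-1 - 1\right) 31 \cdot 0 = \left(-2\right) 31 \cdot 0 = \left(-62\right) 0 = 0$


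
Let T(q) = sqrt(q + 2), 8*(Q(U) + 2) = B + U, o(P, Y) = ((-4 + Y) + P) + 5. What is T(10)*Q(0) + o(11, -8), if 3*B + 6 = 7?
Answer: 4 - 47*sqrt(3)/12 ≈ -2.7839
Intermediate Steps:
B = 1/3 (B = -2 + (1/3)*7 = -2 + 7/3 = 1/3 ≈ 0.33333)
o(P, Y) = 1 + P + Y (o(P, Y) = (-4 + P + Y) + 5 = 1 + P + Y)
Q(U) = -47/24 + U/8 (Q(U) = -2 + (1/3 + U)/8 = -2 + (1/24 + U/8) = -47/24 + U/8)
T(q) = sqrt(2 + q)
T(10)*Q(0) + o(11, -8) = sqrt(2 + 10)*(-47/24 + (1/8)*0) + (1 + 11 - 8) = sqrt(12)*(-47/24 + 0) + 4 = (2*sqrt(3))*(-47/24) + 4 = -47*sqrt(3)/12 + 4 = 4 - 47*sqrt(3)/12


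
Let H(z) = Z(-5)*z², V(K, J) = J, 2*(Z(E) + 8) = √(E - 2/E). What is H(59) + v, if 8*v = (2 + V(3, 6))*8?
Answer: -27840 + 3481*I*√115/10 ≈ -27840.0 + 3733.0*I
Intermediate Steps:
Z(E) = -8 + √(E - 2/E)/2
H(z) = z²*(-8 + I*√115/10) (H(z) = (-8 + √(-5 - 2/(-5))/2)*z² = (-8 + √(-5 - 2*(-⅕))/2)*z² = (-8 + √(-5 + ⅖)/2)*z² = (-8 + √(-23/5)/2)*z² = (-8 + (I*√115/5)/2)*z² = (-8 + I*√115/10)*z² = z²*(-8 + I*√115/10))
v = 8 (v = ((2 + 6)*8)/8 = (8*8)/8 = (⅛)*64 = 8)
H(59) + v = (⅒)*59²*(-80 + I*√115) + 8 = (⅒)*3481*(-80 + I*√115) + 8 = (-27848 + 3481*I*√115/10) + 8 = -27840 + 3481*I*√115/10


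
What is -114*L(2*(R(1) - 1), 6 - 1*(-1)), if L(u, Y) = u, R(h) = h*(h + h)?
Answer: -228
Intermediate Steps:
R(h) = 2*h**2 (R(h) = h*(2*h) = 2*h**2)
-114*L(2*(R(1) - 1), 6 - 1*(-1)) = -228*(2*1**2 - 1) = -228*(2*1 - 1) = -228*(2 - 1) = -228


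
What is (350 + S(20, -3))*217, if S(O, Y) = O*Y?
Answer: 62930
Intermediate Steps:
(350 + S(20, -3))*217 = (350 + 20*(-3))*217 = (350 - 60)*217 = 290*217 = 62930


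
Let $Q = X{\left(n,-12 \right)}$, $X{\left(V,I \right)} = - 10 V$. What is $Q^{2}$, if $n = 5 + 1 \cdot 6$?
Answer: $12100$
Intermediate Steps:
$n = 11$ ($n = 5 + 6 = 11$)
$Q = -110$ ($Q = \left(-10\right) 11 = -110$)
$Q^{2} = \left(-110\right)^{2} = 12100$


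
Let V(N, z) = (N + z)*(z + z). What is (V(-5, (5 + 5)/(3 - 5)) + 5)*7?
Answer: 735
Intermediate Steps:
V(N, z) = 2*z*(N + z) (V(N, z) = (N + z)*(2*z) = 2*z*(N + z))
(V(-5, (5 + 5)/(3 - 5)) + 5)*7 = (2*((5 + 5)/(3 - 5))*(-5 + (5 + 5)/(3 - 5)) + 5)*7 = (2*(10/(-2))*(-5 + 10/(-2)) + 5)*7 = (2*(10*(-½))*(-5 + 10*(-½)) + 5)*7 = (2*(-5)*(-5 - 5) + 5)*7 = (2*(-5)*(-10) + 5)*7 = (100 + 5)*7 = 105*7 = 735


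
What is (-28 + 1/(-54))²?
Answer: 2289169/2916 ≈ 785.04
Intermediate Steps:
(-28 + 1/(-54))² = (-28 - 1/54)² = (-1513/54)² = 2289169/2916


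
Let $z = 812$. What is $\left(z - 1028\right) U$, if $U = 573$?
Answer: $-123768$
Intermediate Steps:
$\left(z - 1028\right) U = \left(812 - 1028\right) 573 = \left(-216\right) 573 = -123768$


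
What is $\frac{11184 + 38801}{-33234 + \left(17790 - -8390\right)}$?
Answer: $- \frac{49985}{7054} \approx -7.0861$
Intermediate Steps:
$\frac{11184 + 38801}{-33234 + \left(17790 - -8390\right)} = \frac{49985}{-33234 + \left(17790 + 8390\right)} = \frac{49985}{-33234 + 26180} = \frac{49985}{-7054} = 49985 \left(- \frac{1}{7054}\right) = - \frac{49985}{7054}$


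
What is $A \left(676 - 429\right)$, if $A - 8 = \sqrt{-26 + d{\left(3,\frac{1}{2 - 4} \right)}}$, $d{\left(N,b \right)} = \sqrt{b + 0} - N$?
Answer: $1976 + \frac{247 \sqrt{-116 + 2 i \sqrt{2}}}{2} \approx 1992.2 + 1330.2 i$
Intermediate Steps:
$d{\left(N,b \right)} = \sqrt{b} - N$
$A = 8 + \sqrt{-29 + \frac{i \sqrt{2}}{2}}$ ($A = 8 + \sqrt{-26 + \left(\sqrt{\frac{1}{2 - 4}} - 3\right)} = 8 + \sqrt{-26 - \left(3 - \sqrt{\frac{1}{-2}}\right)} = 8 + \sqrt{-26 - \left(3 - \sqrt{- \frac{1}{2}}\right)} = 8 + \sqrt{-26 - \left(3 - \frac{i \sqrt{2}}{2}\right)} = 8 + \sqrt{-29 + \frac{i \sqrt{2}}{2}} \approx 8.0656 + 5.3856 i$)
$A \left(676 - 429\right) = \left(8 + \frac{\sqrt{-116 + 2 i \sqrt{2}}}{2}\right) \left(676 - 429\right) = \left(8 + \frac{\sqrt{-116 + 2 i \sqrt{2}}}{2}\right) 247 = 1976 + \frac{247 \sqrt{-116 + 2 i \sqrt{2}}}{2}$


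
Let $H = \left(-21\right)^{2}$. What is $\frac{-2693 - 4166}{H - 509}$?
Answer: $\frac{6859}{68} \approx 100.87$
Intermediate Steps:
$H = 441$
$\frac{-2693 - 4166}{H - 509} = \frac{-2693 - 4166}{441 - 509} = - \frac{6859}{-68} = \left(-6859\right) \left(- \frac{1}{68}\right) = \frac{6859}{68}$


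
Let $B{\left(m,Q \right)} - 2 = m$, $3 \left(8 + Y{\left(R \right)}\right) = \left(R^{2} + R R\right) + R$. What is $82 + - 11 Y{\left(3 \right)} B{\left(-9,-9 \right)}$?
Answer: $5$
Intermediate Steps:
$Y{\left(R \right)} = -8 + \frac{R}{3} + \frac{2 R^{2}}{3}$ ($Y{\left(R \right)} = -8 + \frac{\left(R^{2} + R R\right) + R}{3} = -8 + \frac{\left(R^{2} + R^{2}\right) + R}{3} = -8 + \frac{2 R^{2} + R}{3} = -8 + \frac{R + 2 R^{2}}{3} = -8 + \left(\frac{R}{3} + \frac{2 R^{2}}{3}\right) = -8 + \frac{R}{3} + \frac{2 R^{2}}{3}$)
$B{\left(m,Q \right)} = 2 + m$
$82 + - 11 Y{\left(3 \right)} B{\left(-9,-9 \right)} = 82 + - 11 \left(-8 + \frac{1}{3} \cdot 3 + \frac{2 \cdot 3^{2}}{3}\right) \left(2 - 9\right) = 82 + - 11 \left(-8 + 1 + \frac{2}{3} \cdot 9\right) \left(-7\right) = 82 + - 11 \left(-8 + 1 + 6\right) \left(-7\right) = 82 + \left(-11\right) \left(-1\right) \left(-7\right) = 82 + 11 \left(-7\right) = 82 - 77 = 5$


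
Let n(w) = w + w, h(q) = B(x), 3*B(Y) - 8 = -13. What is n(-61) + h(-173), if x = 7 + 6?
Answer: -371/3 ≈ -123.67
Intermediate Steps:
x = 13
B(Y) = -5/3 (B(Y) = 8/3 + (⅓)*(-13) = 8/3 - 13/3 = -5/3)
h(q) = -5/3
n(w) = 2*w
n(-61) + h(-173) = 2*(-61) - 5/3 = -122 - 5/3 = -371/3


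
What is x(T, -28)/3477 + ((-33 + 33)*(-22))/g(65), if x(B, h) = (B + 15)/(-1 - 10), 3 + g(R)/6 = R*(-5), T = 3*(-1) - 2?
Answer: -10/38247 ≈ -0.00026146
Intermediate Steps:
T = -5 (T = -3 - 2 = -5)
g(R) = -18 - 30*R (g(R) = -18 + 6*(R*(-5)) = -18 + 6*(-5*R) = -18 - 30*R)
x(B, h) = -15/11 - B/11 (x(B, h) = (15 + B)/(-11) = (15 + B)*(-1/11) = -15/11 - B/11)
x(T, -28)/3477 + ((-33 + 33)*(-22))/g(65) = (-15/11 - 1/11*(-5))/3477 + ((-33 + 33)*(-22))/(-18 - 30*65) = (-15/11 + 5/11)*(1/3477) + (0*(-22))/(-18 - 1950) = -10/11*1/3477 + 0/(-1968) = -10/38247 + 0*(-1/1968) = -10/38247 + 0 = -10/38247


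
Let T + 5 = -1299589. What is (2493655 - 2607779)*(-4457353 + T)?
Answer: 657005819428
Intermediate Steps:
T = -1299594 (T = -5 - 1299589 = -1299594)
(2493655 - 2607779)*(-4457353 + T) = (2493655 - 2607779)*(-4457353 - 1299594) = -114124*(-5756947) = 657005819428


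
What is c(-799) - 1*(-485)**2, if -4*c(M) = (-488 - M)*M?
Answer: -692411/4 ≈ -1.7310e+5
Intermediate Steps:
c(M) = -M*(-488 - M)/4 (c(M) = -(-488 - M)*M/4 = -M*(-488 - M)/4)
c(-799) - 1*(-485)**2 = (1/4)*(-799)*(488 - 799) - 1*(-485)**2 = (1/4)*(-799)*(-311) - 1*235225 = 248489/4 - 235225 = -692411/4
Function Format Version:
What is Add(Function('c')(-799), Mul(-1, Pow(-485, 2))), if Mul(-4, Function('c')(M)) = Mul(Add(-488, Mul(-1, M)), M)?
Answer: Rational(-692411, 4) ≈ -1.7310e+5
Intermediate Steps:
Function('c')(M) = Mul(Rational(-1, 4), M, Add(-488, Mul(-1, M))) (Function('c')(M) = Mul(Rational(-1, 4), Mul(Add(-488, Mul(-1, M)), M)) = Mul(Rational(-1, 4), Mul(M, Add(-488, Mul(-1, M)))) = Mul(Rational(-1, 4), M, Add(-488, Mul(-1, M))))
Add(Function('c')(-799), Mul(-1, Pow(-485, 2))) = Add(Mul(Rational(1, 4), -799, Add(488, -799)), Mul(-1, Pow(-485, 2))) = Add(Mul(Rational(1, 4), -799, -311), Mul(-1, 235225)) = Add(Rational(248489, 4), -235225) = Rational(-692411, 4)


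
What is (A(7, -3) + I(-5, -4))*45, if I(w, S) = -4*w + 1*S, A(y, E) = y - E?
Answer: 1170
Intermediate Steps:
I(w, S) = S - 4*w (I(w, S) = -4*w + S = S - 4*w)
(A(7, -3) + I(-5, -4))*45 = ((7 - 1*(-3)) + (-4 - 4*(-5)))*45 = ((7 + 3) + (-4 + 20))*45 = (10 + 16)*45 = 26*45 = 1170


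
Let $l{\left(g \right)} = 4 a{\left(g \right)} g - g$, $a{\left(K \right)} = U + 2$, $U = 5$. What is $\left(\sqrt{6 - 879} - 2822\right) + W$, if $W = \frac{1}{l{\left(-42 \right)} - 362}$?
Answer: $- \frac{4221713}{1496} + 3 i \sqrt{97} \approx -2822.0 + 29.547 i$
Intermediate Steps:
$a{\left(K \right)} = 7$ ($a{\left(K \right)} = 5 + 2 = 7$)
$l{\left(g \right)} = 27 g$ ($l{\left(g \right)} = 4 \cdot 7 g - g = 28 g - g = 27 g$)
$W = - \frac{1}{1496}$ ($W = \frac{1}{27 \left(-42\right) - 362} = \frac{1}{-1134 - 362} = \frac{1}{-1496} = - \frac{1}{1496} \approx -0.00066845$)
$\left(\sqrt{6 - 879} - 2822\right) + W = \left(\sqrt{6 - 879} - 2822\right) - \frac{1}{1496} = \left(\sqrt{-873} - 2822\right) - \frac{1}{1496} = \left(3 i \sqrt{97} - 2822\right) - \frac{1}{1496} = \left(-2822 + 3 i \sqrt{97}\right) - \frac{1}{1496} = - \frac{4221713}{1496} + 3 i \sqrt{97}$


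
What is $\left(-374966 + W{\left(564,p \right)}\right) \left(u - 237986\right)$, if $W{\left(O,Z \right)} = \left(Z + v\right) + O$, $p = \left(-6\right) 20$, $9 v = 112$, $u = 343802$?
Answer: $- \frac{118887309392}{3} \approx -3.9629 \cdot 10^{10}$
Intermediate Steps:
$v = \frac{112}{9}$ ($v = \frac{1}{9} \cdot 112 = \frac{112}{9} \approx 12.444$)
$p = -120$
$W{\left(O,Z \right)} = \frac{112}{9} + O + Z$ ($W{\left(O,Z \right)} = \left(Z + \frac{112}{9}\right) + O = \left(\frac{112}{9} + Z\right) + O = \frac{112}{9} + O + Z$)
$\left(-374966 + W{\left(564,p \right)}\right) \left(u - 237986\right) = \left(-374966 + \left(\frac{112}{9} + 564 - 120\right)\right) \left(343802 - 237986\right) = \left(-374966 + \frac{4108}{9}\right) 105816 = \left(- \frac{3370586}{9}\right) 105816 = - \frac{118887309392}{3}$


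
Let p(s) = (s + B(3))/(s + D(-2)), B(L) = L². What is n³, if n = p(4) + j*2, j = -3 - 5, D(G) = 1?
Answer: -300763/125 ≈ -2406.1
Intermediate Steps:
p(s) = (9 + s)/(1 + s) (p(s) = (s + 3²)/(s + 1) = (s + 9)/(1 + s) = (9 + s)/(1 + s))
j = -8
n = -67/5 (n = (9 + 4)/(1 + 4) - 8*2 = 13/5 - 16 = -67/5 ≈ -13.400)
n³ = (-67/5)³ = -300763/125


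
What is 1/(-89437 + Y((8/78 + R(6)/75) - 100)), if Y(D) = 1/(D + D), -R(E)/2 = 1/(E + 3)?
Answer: -1753252/156805607899 ≈ -1.1181e-5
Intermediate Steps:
R(E) = -2/(3 + E) (R(E) = -2/(E + 3) = -2/(3 + E))
Y(D) = 1/(2*D)
1/(-89437 + Y((8/78 + R(6)/75) - 100)) = 1/(-89437 + 1/(2*((8/78 - 2/(3 + 6)/75) - 100))) = 1/(-89437 + 1/(2*((8*(1/78) - 2/9*(1/75)) - 100))) = 1/(-89437 + 1/(2*((4/39 - 2*⅑*(1/75)) - 100))) = 1/(-89437 + 1/(2*((4/39 - 2/9*1/75) - 100))) = 1/(-89437 + 1/(2*((4/39 - 2/675) - 100))) = 1/(-89437 + 1/(2*(874/8775 - 100))) = 1/(-89437 + 1/(2*(-876626/8775))) = 1/(-89437 + (½)*(-8775/876626)) = 1/(-89437 - 8775/1753252) = 1/(-156805607899/1753252) = -1753252/156805607899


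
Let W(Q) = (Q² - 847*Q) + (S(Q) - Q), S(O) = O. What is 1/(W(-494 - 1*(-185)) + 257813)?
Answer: 1/615017 ≈ 1.6260e-6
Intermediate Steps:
W(Q) = Q² - 847*Q (W(Q) = (Q² - 847*Q) + (Q - Q) = (Q² - 847*Q) + 0 = Q² - 847*Q)
1/(W(-494 - 1*(-185)) + 257813) = 1/((-494 - 1*(-185))*(-847 + (-494 - 1*(-185))) + 257813) = 1/((-494 + 185)*(-847 + (-494 + 185)) + 257813) = 1/(-309*(-847 - 309) + 257813) = 1/(-309*(-1156) + 257813) = 1/(357204 + 257813) = 1/615017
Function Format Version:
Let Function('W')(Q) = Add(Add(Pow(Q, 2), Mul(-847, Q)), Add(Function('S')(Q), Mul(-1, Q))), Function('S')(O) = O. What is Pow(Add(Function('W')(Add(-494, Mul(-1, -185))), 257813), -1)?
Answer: Rational(1, 615017) ≈ 1.6260e-6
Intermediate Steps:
Function('W')(Q) = Add(Pow(Q, 2), Mul(-847, Q)) (Function('W')(Q) = Add(Add(Pow(Q, 2), Mul(-847, Q)), Add(Q, Mul(-1, Q))) = Add(Add(Pow(Q, 2), Mul(-847, Q)), 0) = Add(Pow(Q, 2), Mul(-847, Q)))
Pow(Add(Function('W')(Add(-494, Mul(-1, -185))), 257813), -1) = Pow(Add(Mul(Add(-494, Mul(-1, -185)), Add(-847, Add(-494, Mul(-1, -185)))), 257813), -1) = Pow(Add(Mul(Add(-494, 185), Add(-847, Add(-494, 185))), 257813), -1) = Pow(Add(Mul(-309, Add(-847, -309)), 257813), -1) = Pow(Add(Mul(-309, -1156), 257813), -1) = Pow(Add(357204, 257813), -1) = Pow(615017, -1) = Rational(1, 615017)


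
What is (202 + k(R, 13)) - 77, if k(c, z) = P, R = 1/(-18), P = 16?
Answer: 141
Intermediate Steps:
R = -1/18 ≈ -0.055556
k(c, z) = 16
(202 + k(R, 13)) - 77 = (202 + 16) - 77 = 218 - 77 = 141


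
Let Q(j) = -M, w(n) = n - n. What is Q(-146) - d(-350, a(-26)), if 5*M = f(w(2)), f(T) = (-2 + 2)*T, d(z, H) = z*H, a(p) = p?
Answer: -9100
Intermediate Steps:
w(n) = 0
d(z, H) = H*z
f(T) = 0 (f(T) = 0*T = 0)
M = 0 (M = (⅕)*0 = 0)
Q(j) = 0 (Q(j) = -1*0 = 0)
Q(-146) - d(-350, a(-26)) = 0 - (-26)*(-350) = 0 - 1*9100 = 0 - 9100 = -9100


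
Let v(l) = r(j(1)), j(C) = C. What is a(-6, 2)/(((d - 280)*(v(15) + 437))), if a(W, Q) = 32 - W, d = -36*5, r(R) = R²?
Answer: -19/100740 ≈ -0.00018860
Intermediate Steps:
v(l) = 1 (v(l) = 1² = 1)
d = -180
a(-6, 2)/(((d - 280)*(v(15) + 437))) = (32 - 1*(-6))/(((-180 - 280)*(1 + 437))) = (32 + 6)/((-460*438)) = 38/(-201480) = 38*(-1/201480) = -19/100740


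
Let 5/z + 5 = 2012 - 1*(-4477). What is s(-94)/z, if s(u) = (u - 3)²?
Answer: 61007956/5 ≈ 1.2202e+7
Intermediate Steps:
z = 5/6484 (z = 5/(-5 + (2012 - 1*(-4477))) = 5/(-5 + (2012 + 4477)) = 5/(-5 + 6489) = 5/6484 ≈ 0.00077113)
s(u) = (-3 + u)²
s(-94)/z = (-3 - 94)²/(5/6484) = (-97)²*(6484/5) = 9409*(6484/5) = 61007956/5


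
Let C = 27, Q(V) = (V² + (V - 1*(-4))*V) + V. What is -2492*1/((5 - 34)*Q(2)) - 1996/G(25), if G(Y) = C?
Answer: -54146/783 ≈ -69.152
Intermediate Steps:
Q(V) = V + V² + V*(4 + V) (Q(V) = (V² + (V + 4)*V) + V = (V² + (4 + V)*V) + V = (V² + V*(4 + V)) + V = V + V² + V*(4 + V))
G(Y) = 27
-2492*1/((5 - 34)*Q(2)) - 1996/G(25) = -2492*1/(2*(5 - 34)*(5 + 2*2)) - 1996/27 = -2492*(-1/(58*(5 + 4))) - 1996*1/27 = -2492/((2*9)*(-29)) - 1996/27 = -2492/(18*(-29)) - 1996/27 = -2492/(-522) - 1996/27 = -2492*(-1/522) - 1996/27 = 1246/261 - 1996/27 = -54146/783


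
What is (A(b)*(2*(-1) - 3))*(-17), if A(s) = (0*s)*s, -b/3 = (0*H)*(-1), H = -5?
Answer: 0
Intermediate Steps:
b = 0 (b = -3*0*(-5)*(-1) = -0*(-1) = -3*0 = 0)
A(s) = 0 (A(s) = 0*s = 0)
(A(b)*(2*(-1) - 3))*(-17) = (0*(2*(-1) - 3))*(-17) = (0*(-2 - 3))*(-17) = (0*(-5))*(-17) = 0*(-17) = 0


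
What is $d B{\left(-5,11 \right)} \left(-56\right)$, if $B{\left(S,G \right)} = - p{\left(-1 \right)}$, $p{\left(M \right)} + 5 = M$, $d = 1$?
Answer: $-336$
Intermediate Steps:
$p{\left(M \right)} = -5 + M$
$B{\left(S,G \right)} = 6$ ($B{\left(S,G \right)} = - (-5 - 1) = \left(-1\right) \left(-6\right) = 6$)
$d B{\left(-5,11 \right)} \left(-56\right) = 1 \cdot 6 \left(-56\right) = 6 \left(-56\right) = -336$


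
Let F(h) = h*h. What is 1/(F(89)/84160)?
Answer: 84160/7921 ≈ 10.625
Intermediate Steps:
F(h) = h²
1/(F(89)/84160) = 1/(89²/84160) = 1/(7921*(1/84160)) = 1/(7921/84160) = 84160/7921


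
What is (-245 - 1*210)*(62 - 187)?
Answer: 56875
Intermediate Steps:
(-245 - 1*210)*(62 - 187) = (-245 - 210)*(-125) = -455*(-125) = 56875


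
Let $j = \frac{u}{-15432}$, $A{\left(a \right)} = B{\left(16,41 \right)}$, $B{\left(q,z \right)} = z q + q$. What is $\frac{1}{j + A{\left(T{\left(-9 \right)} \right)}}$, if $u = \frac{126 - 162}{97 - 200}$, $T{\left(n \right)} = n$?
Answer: $\frac{132458}{89011773} \approx 0.0014881$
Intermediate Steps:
$u = \frac{36}{103}$ ($u = - \frac{36}{-103} = \left(-36\right) \left(- \frac{1}{103}\right) = \frac{36}{103} \approx 0.34951$)
$B{\left(q,z \right)} = q + q z$ ($B{\left(q,z \right)} = q z + q = q + q z$)
$A{\left(a \right)} = 672$ ($A{\left(a \right)} = 16 \left(1 + 41\right) = 16 \cdot 42 = 672$)
$j = - \frac{3}{132458}$ ($j = \frac{1}{-15432} \cdot \frac{36}{103} = \left(- \frac{1}{15432}\right) \frac{36}{103} = - \frac{3}{132458} \approx -2.2649 \cdot 10^{-5}$)
$\frac{1}{j + A{\left(T{\left(-9 \right)} \right)}} = \frac{1}{- \frac{3}{132458} + 672} = \frac{1}{\frac{89011773}{132458}} = \frac{132458}{89011773}$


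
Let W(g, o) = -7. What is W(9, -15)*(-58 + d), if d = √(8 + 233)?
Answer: 406 - 7*√241 ≈ 297.33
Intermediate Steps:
d = √241 ≈ 15.524
W(9, -15)*(-58 + d) = -7*(-58 + √241) = 406 - 7*√241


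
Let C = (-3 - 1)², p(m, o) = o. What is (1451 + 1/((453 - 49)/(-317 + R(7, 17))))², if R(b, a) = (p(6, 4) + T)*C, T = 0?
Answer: 343338574401/163216 ≈ 2.1036e+6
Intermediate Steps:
C = 16 (C = (-4)² = 16)
R(b, a) = 64 (R(b, a) = (4 + 0)*16 = 4*16 = 64)
(1451 + 1/((453 - 49)/(-317 + R(7, 17))))² = (1451 + 1/((453 - 49)/(-317 + 64)))² = (1451 + 1/(404/(-253)))² = (1451 + 1/(404*(-1/253)))² = (1451 + 1/(-404/253))² = (1451 - 253/404)² = (585951/404)² = 343338574401/163216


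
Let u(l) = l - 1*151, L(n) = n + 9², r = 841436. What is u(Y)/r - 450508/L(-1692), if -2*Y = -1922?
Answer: 189537477199/677776698 ≈ 279.65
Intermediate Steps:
Y = 961 (Y = -½*(-1922) = 961)
L(n) = 81 + n (L(n) = n + 81 = 81 + n)
u(l) = -151 + l (u(l) = l - 151 = -151 + l)
u(Y)/r - 450508/L(-1692) = (-151 + 961)/841436 - 450508/(81 - 1692) = 810*(1/841436) - 450508/(-1611) = 405/420718 - 450508*(-1/1611) = 405/420718 + 450508/1611 = 189537477199/677776698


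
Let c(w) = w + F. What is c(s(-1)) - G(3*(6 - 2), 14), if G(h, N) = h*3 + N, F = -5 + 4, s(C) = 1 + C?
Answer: -51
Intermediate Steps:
F = -1
G(h, N) = N + 3*h (G(h, N) = 3*h + N = N + 3*h)
c(w) = -1 + w (c(w) = w - 1 = -1 + w)
c(s(-1)) - G(3*(6 - 2), 14) = (-1 + (1 - 1)) - (14 + 3*(3*(6 - 2))) = (-1 + 0) - (14 + 3*(3*4)) = -1 - (14 + 3*12) = -1 - (14 + 36) = -1 - 1*50 = -1 - 50 = -51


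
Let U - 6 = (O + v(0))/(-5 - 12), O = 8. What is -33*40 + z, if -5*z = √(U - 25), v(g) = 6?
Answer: -1320 - I*√5729/85 ≈ -1320.0 - 0.89047*I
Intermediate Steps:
U = 88/17 (U = 6 + (8 + 6)/(-5 - 12) = 6 + 14/(-17) = 6 + 14*(-1/17) = 6 - 14/17 = 88/17 ≈ 5.1765)
z = -I*√5729/85 (z = -√(88/17 - 25)/5 = -I*√5729/85 ≈ -0.89047*I)
-33*40 + z = -33*40 - I*√5729/85 = -1320 - I*√5729/85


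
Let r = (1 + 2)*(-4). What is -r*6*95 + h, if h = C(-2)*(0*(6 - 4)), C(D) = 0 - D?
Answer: 6840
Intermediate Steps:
r = -12 (r = 3*(-4) = -12)
C(D) = -D
h = 0 (h = (-1*(-2))*(0*(6 - 4)) = 2*(0*2) = 2*0 = 0)
-r*6*95 + h = -(-12)*6*95 + 0 = -1*(-72)*95 + 0 = 72*95 + 0 = 6840 + 0 = 6840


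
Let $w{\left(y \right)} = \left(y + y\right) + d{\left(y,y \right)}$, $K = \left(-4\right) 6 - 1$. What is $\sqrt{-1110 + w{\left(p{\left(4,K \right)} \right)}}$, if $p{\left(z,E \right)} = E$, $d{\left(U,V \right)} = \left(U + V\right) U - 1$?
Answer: $\sqrt{89} \approx 9.434$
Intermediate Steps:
$d{\left(U,V \right)} = -1 + U \left(U + V\right)$ ($d{\left(U,V \right)} = U \left(U + V\right) - 1 = -1 + U \left(U + V\right)$)
$K = -25$ ($K = -24 - 1 = -25$)
$w{\left(y \right)} = -1 + 2 y + 2 y^{2}$ ($w{\left(y \right)} = \left(y + y\right) + \left(-1 + y^{2} + y y\right) = 2 y + \left(-1 + y^{2} + y^{2}\right) = 2 y + \left(-1 + 2 y^{2}\right) = -1 + 2 y + 2 y^{2}$)
$\sqrt{-1110 + w{\left(p{\left(4,K \right)} \right)}} = \sqrt{-1110 + \left(-1 + 2 \left(-25\right) + 2 \left(-25\right)^{2}\right)} = \sqrt{-1110 - -1199} = \sqrt{-1110 + 1199} = \sqrt{89}$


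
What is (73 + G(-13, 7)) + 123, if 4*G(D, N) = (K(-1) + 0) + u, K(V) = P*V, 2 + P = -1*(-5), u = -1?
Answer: 195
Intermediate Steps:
P = 3 (P = -2 - 1*(-5) = -2 + 5 = 3)
K(V) = 3*V
G(D, N) = -1 (G(D, N) = ((3*(-1) + 0) - 1)/4 = ((-3 + 0) - 1)/4 = (-3 - 1)/4 = (1/4)*(-4) = -1)
(73 + G(-13, 7)) + 123 = (73 - 1) + 123 = 72 + 123 = 195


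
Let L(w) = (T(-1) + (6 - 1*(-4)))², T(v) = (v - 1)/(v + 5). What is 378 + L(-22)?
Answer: 1873/4 ≈ 468.25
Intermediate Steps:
T(v) = (-1 + v)/(5 + v)
L(w) = 361/4 (L(w) = ((-1 - 1)/(5 - 1) + (6 - 1*(-4)))² = (-2/4 + (6 + 4))² = ((¼)*(-2) + 10)² = (-½ + 10)² = (19/2)² = 361/4)
378 + L(-22) = 378 + 361/4 = 1873/4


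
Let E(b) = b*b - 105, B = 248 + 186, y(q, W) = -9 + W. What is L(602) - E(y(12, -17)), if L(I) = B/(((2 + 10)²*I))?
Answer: -3535601/6192 ≈ -571.00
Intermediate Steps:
B = 434
E(b) = -105 + b² (E(b) = b² - 105 = -105 + b²)
L(I) = 217/(72*I) (L(I) = 434/(((2 + 10)²*I)) = 434/((12²*I)) = 434/((144*I)) = 434*(1/(144*I)) = 217/(72*I))
L(602) - E(y(12, -17)) = (217/72)/602 - (-105 + (-9 - 17)²) = (217/72)*(1/602) - (-105 + (-26)²) = 31/6192 - (-105 + 676) = 31/6192 - 1*571 = 31/6192 - 571 = -3535601/6192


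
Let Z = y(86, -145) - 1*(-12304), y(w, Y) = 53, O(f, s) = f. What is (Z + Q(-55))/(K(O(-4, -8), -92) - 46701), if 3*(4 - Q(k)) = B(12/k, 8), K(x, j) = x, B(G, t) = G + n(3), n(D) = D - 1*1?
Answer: -2039467/7706325 ≈ -0.26465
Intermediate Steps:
n(D) = -1 + D (n(D) = D - 1 = -1 + D)
B(G, t) = 2 + G (B(G, t) = G + (-1 + 3) = G + 2 = 2 + G)
Q(k) = 10/3 - 4/k (Q(k) = 4 - (2 + 12/k)/3 = 4 + (-⅔ - 4/k) = 10/3 - 4/k)
Z = 12357 (Z = 53 - 1*(-12304) = 53 + 12304 = 12357)
(Z + Q(-55))/(K(O(-4, -8), -92) - 46701) = (12357 + (10/3 - 4/(-55)))/(-4 - 46701) = (12357 + (10/3 - 4*(-1/55)))/(-46705) = (12357 + (10/3 + 4/55))*(-1/46705) = (12357 + 562/165)*(-1/46705) = (2039467/165)*(-1/46705) = -2039467/7706325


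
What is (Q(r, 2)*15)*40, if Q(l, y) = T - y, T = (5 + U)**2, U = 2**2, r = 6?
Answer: 47400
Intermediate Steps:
U = 4
T = 81 (T = (5 + 4)**2 = 9**2 = 81)
Q(l, y) = 81 - y
(Q(r, 2)*15)*40 = ((81 - 1*2)*15)*40 = ((81 - 2)*15)*40 = (79*15)*40 = 1185*40 = 47400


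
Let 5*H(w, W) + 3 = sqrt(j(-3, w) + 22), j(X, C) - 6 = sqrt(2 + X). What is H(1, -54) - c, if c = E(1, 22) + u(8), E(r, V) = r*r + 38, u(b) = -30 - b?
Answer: -8/5 + sqrt(28 + I)/5 ≈ -0.54153 + 0.018895*I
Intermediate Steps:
j(X, C) = 6 + sqrt(2 + X)
H(w, W) = -3/5 + sqrt(28 + I)/5 (H(w, W) = -3/5 + sqrt((6 + sqrt(2 - 3)) + 22)/5 = -3/5 + sqrt((6 + sqrt(-1)) + 22)/5 = -3/5 + sqrt((6 + I) + 22)/5 = -3/5 + sqrt(28 + I)/5)
E(r, V) = 38 + r**2 (E(r, V) = r**2 + 38 = 38 + r**2)
c = 1 (c = (38 + 1**2) + (-30 - 1*8) = (38 + 1) + (-30 - 8) = 39 - 38 = 1)
H(1, -54) - c = (-3/5 + sqrt(28 + I)/5) - 1*1 = (-3/5 + sqrt(28 + I)/5) - 1 = -8/5 + sqrt(28 + I)/5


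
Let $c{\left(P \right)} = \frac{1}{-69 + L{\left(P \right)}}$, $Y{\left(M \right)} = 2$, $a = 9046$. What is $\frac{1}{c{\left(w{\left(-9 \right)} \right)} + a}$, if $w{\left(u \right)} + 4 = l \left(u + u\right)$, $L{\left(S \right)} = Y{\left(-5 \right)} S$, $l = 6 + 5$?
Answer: $\frac{473}{4278757} \approx 0.00011055$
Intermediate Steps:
$l = 11$
$L{\left(S \right)} = 2 S$
$w{\left(u \right)} = -4 + 22 u$ ($w{\left(u \right)} = -4 + 11 \left(u + u\right) = -4 + 11 \cdot 2 u = -4 + 22 u$)
$c{\left(P \right)} = \frac{1}{-69 + 2 P}$
$\frac{1}{c{\left(w{\left(-9 \right)} \right)} + a} = \frac{1}{\frac{1}{-69 + 2 \left(-4 + 22 \left(-9\right)\right)} + 9046} = \frac{1}{\frac{1}{-69 + 2 \left(-4 - 198\right)} + 9046} = \frac{1}{\frac{1}{-69 + 2 \left(-202\right)} + 9046} = \frac{1}{\frac{1}{-69 - 404} + 9046} = \frac{1}{\frac{1}{-473} + 9046} = \frac{1}{- \frac{1}{473} + 9046} = \frac{1}{\frac{4278757}{473}} = \frac{473}{4278757}$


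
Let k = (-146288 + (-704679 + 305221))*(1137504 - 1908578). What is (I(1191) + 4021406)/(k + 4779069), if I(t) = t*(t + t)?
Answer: 6858368/420815330273 ≈ 1.6298e-5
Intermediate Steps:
k = 420810551204 (k = (-146288 - 399458)*(-771074) = -545746*(-771074) = 420810551204)
I(t) = 2*t² (I(t) = t*(2*t) = 2*t²)
(I(1191) + 4021406)/(k + 4779069) = (2*1191² + 4021406)/(420810551204 + 4779069) = (2*1418481 + 4021406)/420815330273 = (2836962 + 4021406)*(1/420815330273) = 6858368*(1/420815330273) = 6858368/420815330273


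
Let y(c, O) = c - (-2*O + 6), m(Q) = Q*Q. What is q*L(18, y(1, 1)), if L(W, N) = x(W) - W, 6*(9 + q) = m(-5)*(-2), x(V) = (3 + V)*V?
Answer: -6240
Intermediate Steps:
m(Q) = Q²
x(V) = V*(3 + V)
y(c, O) = -6 + c + 2*O (y(c, O) = c - (6 - 2*O) = c + (-6 + 2*O) = -6 + c + 2*O)
q = -52/3 (q = -9 + ((-5)²*(-2))/6 = -9 + (25*(-2))/6 = -9 + (⅙)*(-50) = -9 - 25/3 = -52/3 ≈ -17.333)
L(W, N) = -W + W*(3 + W) (L(W, N) = W*(3 + W) - W = -W + W*(3 + W))
q*L(18, y(1, 1)) = -312*(2 + 18) = -312*20 = -52/3*360 = -6240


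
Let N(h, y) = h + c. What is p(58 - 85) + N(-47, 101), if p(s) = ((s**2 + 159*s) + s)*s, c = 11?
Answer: 96921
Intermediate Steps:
N(h, y) = 11 + h (N(h, y) = h + 11 = 11 + h)
p(s) = s*(s**2 + 160*s) (p(s) = (s**2 + 160*s)*s = s*(s**2 + 160*s))
p(58 - 85) + N(-47, 101) = (58 - 85)**2*(160 + (58 - 85)) + (11 - 47) = (-27)**2*(160 - 27) - 36 = 729*133 - 36 = 96957 - 36 = 96921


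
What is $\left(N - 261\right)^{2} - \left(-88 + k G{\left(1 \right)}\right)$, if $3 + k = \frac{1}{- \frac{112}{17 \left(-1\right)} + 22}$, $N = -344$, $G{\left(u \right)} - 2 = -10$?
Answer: $\frac{88959695}{243} \approx 3.6609 \cdot 10^{5}$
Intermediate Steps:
$G{\left(u \right)} = -8$ ($G{\left(u \right)} = 2 - 10 = -8$)
$k = - \frac{1441}{486}$ ($k = -3 + \frac{1}{- \frac{112}{17 \left(-1\right)} + 22} = -3 + \frac{1}{- \frac{112}{-17} + 22} = -3 + \frac{1}{\left(-112\right) \left(- \frac{1}{17}\right) + 22} = -3 + \frac{1}{\frac{112}{17} + 22} = -3 + \frac{1}{\frac{486}{17}} = -3 + \frac{17}{486} = - \frac{1441}{486} \approx -2.965$)
$\left(N - 261\right)^{2} - \left(-88 + k G{\left(1 \right)}\right) = \left(-344 - 261\right)^{2} - \left(-88 - - \frac{5764}{243}\right) = \left(-605\right)^{2} - \left(-88 + \frac{5764}{243}\right) = 366025 - - \frac{15620}{243} = 366025 + \frac{15620}{243} = \frac{88959695}{243}$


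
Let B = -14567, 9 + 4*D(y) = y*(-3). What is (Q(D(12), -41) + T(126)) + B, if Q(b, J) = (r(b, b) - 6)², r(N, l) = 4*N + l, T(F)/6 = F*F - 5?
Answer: 1352545/16 ≈ 84534.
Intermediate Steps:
D(y) = -9/4 - 3*y/4 (D(y) = -9/4 + (y*(-3))/4 = -9/4 + (-3*y)/4 = -9/4 - 3*y/4)
T(F) = -30 + 6*F² (T(F) = 6*(F*F - 5) = 6*(F² - 5) = 6*(-5 + F²) = -30 + 6*F²)
r(N, l) = l + 4*N
Q(b, J) = (-6 + 5*b)² (Q(b, J) = ((b + 4*b) - 6)² = (5*b - 6)² = (-6 + 5*b)²)
(Q(D(12), -41) + T(126)) + B = ((-6 + 5*(-9/4 - ¾*12))² + (-30 + 6*126²)) - 14567 = ((-6 + 5*(-9/4 - 9))² + (-30 + 6*15876)) - 14567 = ((-6 + 5*(-45/4))² + (-30 + 95256)) - 14567 = ((-6 - 225/4)² + 95226) - 14567 = ((-249/4)² + 95226) - 14567 = (62001/16 + 95226) - 14567 = 1585617/16 - 14567 = 1352545/16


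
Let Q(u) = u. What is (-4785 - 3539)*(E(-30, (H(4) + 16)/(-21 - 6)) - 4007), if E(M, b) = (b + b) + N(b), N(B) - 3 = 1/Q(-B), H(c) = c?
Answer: 4499602711/135 ≈ 3.3330e+7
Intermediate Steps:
N(B) = 3 - 1/B (N(B) = 3 + 1/(-B) = 3 - 1/B)
E(M, b) = 3 - 1/b + 2*b (E(M, b) = (b + b) + (3 - 1/b) = 2*b + (3 - 1/b) = 3 - 1/b + 2*b)
(-4785 - 3539)*(E(-30, (H(4) + 16)/(-21 - 6)) - 4007) = (-4785 - 3539)*((3 - 1/((4 + 16)/(-21 - 6)) + 2*((4 + 16)/(-21 - 6))) - 4007) = -8324*((3 - 1/(20/(-27)) + 2*(20/(-27))) - 4007) = -8324*((3 - 1/(20*(-1/27)) + 2*(20*(-1/27))) - 4007) = -8324*((3 - 1/(-20/27) + 2*(-20/27)) - 4007) = -8324*((3 - 1*(-27/20) - 40/27) - 4007) = -8324*((3 + 27/20 - 40/27) - 4007) = -8324*(1549/540 - 4007) = -8324*(-2162231/540) = 4499602711/135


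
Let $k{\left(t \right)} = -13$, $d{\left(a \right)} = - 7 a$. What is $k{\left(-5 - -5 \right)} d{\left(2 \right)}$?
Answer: $182$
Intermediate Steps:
$k{\left(-5 - -5 \right)} d{\left(2 \right)} = - 13 \left(\left(-7\right) 2\right) = \left(-13\right) \left(-14\right) = 182$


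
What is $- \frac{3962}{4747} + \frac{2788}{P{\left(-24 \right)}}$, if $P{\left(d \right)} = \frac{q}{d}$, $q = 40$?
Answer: $- \frac{39723718}{23735} \approx -1673.6$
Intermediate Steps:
$P{\left(d \right)} = \frac{40}{d}$
$- \frac{3962}{4747} + \frac{2788}{P{\left(-24 \right)}} = - \frac{3962}{4747} + \frac{2788}{40 \frac{1}{-24}} = \left(-3962\right) \frac{1}{4747} + \frac{2788}{40 \left(- \frac{1}{24}\right)} = - \frac{3962}{4747} + \frac{2788}{- \frac{5}{3}} = - \frac{3962}{4747} + 2788 \left(- \frac{3}{5}\right) = - \frac{3962}{4747} - \frac{8364}{5} = - \frac{39723718}{23735}$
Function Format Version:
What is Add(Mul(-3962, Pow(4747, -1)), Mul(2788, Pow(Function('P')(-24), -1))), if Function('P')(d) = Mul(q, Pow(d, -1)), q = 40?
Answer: Rational(-39723718, 23735) ≈ -1673.6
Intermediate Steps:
Function('P')(d) = Mul(40, Pow(d, -1))
Add(Mul(-3962, Pow(4747, -1)), Mul(2788, Pow(Function('P')(-24), -1))) = Add(Mul(-3962, Pow(4747, -1)), Mul(2788, Pow(Mul(40, Pow(-24, -1)), -1))) = Add(Mul(-3962, Rational(1, 4747)), Mul(2788, Pow(Mul(40, Rational(-1, 24)), -1))) = Add(Rational(-3962, 4747), Mul(2788, Pow(Rational(-5, 3), -1))) = Add(Rational(-3962, 4747), Mul(2788, Rational(-3, 5))) = Add(Rational(-3962, 4747), Rational(-8364, 5)) = Rational(-39723718, 23735)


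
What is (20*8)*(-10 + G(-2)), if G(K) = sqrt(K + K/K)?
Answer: -1600 + 160*I ≈ -1600.0 + 160.0*I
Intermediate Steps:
G(K) = sqrt(1 + K) (G(K) = sqrt(K + 1) = sqrt(1 + K))
(20*8)*(-10 + G(-2)) = (20*8)*(-10 + sqrt(1 - 2)) = 160*(-10 + sqrt(-1)) = 160*(-10 + I) = -1600 + 160*I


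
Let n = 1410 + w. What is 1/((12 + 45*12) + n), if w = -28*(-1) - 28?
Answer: 1/1962 ≈ 0.00050968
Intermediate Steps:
w = 0 (w = 28 - 28 = 0)
n = 1410 (n = 1410 + 0 = 1410)
1/((12 + 45*12) + n) = 1/((12 + 45*12) + 1410) = 1/((12 + 540) + 1410) = 1/(552 + 1410) = 1/1962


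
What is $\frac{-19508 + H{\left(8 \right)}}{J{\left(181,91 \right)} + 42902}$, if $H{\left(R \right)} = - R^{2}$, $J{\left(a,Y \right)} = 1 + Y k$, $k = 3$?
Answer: $- \frac{233}{514} \approx -0.45331$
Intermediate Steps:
$J{\left(a,Y \right)} = 1 + 3 Y$ ($J{\left(a,Y \right)} = 1 + Y 3 = 1 + 3 Y$)
$\frac{-19508 + H{\left(8 \right)}}{J{\left(181,91 \right)} + 42902} = \frac{-19508 - 8^{2}}{\left(1 + 3 \cdot 91\right) + 42902} = \frac{-19508 - 64}{\left(1 + 273\right) + 42902} = \frac{-19508 - 64}{274 + 42902} = - \frac{19572}{43176} = \left(-19572\right) \frac{1}{43176} = - \frac{233}{514}$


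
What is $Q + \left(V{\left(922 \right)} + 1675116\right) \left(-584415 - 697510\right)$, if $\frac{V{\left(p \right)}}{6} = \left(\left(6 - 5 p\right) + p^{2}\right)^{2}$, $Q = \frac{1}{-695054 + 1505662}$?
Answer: $- \frac{4456886764823639271566399}{810608} \approx -5.4982 \cdot 10^{18}$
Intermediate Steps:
$Q = \frac{1}{810608} \approx 1.2336 \cdot 10^{-6}$
$V{\left(p \right)} = 6 \left(6 + p^{2} - 5 p\right)^{2}$ ($V{\left(p \right)} = 6 \left(\left(6 - 5 p\right) + p^{2}\right)^{2} = 6 \left(6 + p^{2} - 5 p\right)^{2}$)
$Q + \left(V{\left(922 \right)} + 1675116\right) \left(-584415 - 697510\right) = \frac{1}{810608} + \left(6 \left(6 + 922^{2} - 4610\right)^{2} + 1675116\right) \left(-584415 - 697510\right) = \frac{1}{810608} + \left(6 \left(6 + 850084 - 4610\right)^{2} + 1675116\right) \left(-1281925\right) = \frac{1}{810608} + \left(6 \cdot 845480^{2} + 1675116\right) \left(-1281925\right) = \frac{1}{810608} + \left(6 \cdot 714836430400 + 1675116\right) \left(-1281925\right) = \frac{1}{810608} + \left(4289018582400 + 1675116\right) \left(-1281925\right) = \frac{1}{810608} + 4289020257516 \left(-1281925\right) = \frac{1}{810608} - 5498202293616198300 = - \frac{4456886764823639271566399}{810608}$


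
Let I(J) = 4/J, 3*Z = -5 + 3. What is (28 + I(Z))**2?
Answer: 484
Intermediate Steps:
Z = -2/3 (Z = (-5 + 3)/3 = (1/3)*(-2) = -2/3 ≈ -0.66667)
(28 + I(Z))**2 = (28 + 4/(-2/3))**2 = (28 + 4*(-3/2))**2 = (28 - 6)**2 = 22**2 = 484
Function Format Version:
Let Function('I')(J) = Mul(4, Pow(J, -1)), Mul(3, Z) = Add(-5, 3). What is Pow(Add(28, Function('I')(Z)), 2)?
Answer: 484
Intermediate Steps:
Z = Rational(-2, 3) (Z = Mul(Rational(1, 3), Add(-5, 3)) = Mul(Rational(1, 3), -2) = Rational(-2, 3) ≈ -0.66667)
Pow(Add(28, Function('I')(Z)), 2) = Pow(Add(28, Mul(4, Pow(Rational(-2, 3), -1))), 2) = Pow(Add(28, Mul(4, Rational(-3, 2))), 2) = Pow(Add(28, -6), 2) = Pow(22, 2) = 484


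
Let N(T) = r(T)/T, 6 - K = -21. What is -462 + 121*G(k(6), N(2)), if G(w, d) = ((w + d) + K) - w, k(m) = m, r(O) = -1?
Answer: 5489/2 ≈ 2744.5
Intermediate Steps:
K = 27 (K = 6 - 1*(-21) = 6 + 21 = 27)
N(T) = -1/T
G(w, d) = 27 + d (G(w, d) = ((w + d) + 27) - w = ((d + w) + 27) - w = (27 + d + w) - w = 27 + d)
-462 + 121*G(k(6), N(2)) = -462 + 121*(27 - 1/2) = -462 + 121*(53/2) = -462 + 6413/2 = 5489/2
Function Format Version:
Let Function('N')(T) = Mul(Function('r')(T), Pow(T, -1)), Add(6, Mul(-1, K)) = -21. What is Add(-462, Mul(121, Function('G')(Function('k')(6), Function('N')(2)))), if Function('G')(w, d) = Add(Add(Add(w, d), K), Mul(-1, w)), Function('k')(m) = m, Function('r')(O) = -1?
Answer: Rational(5489, 2) ≈ 2744.5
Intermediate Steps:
K = 27 (K = Add(6, Mul(-1, -21)) = Add(6, 21) = 27)
Function('N')(T) = Mul(-1, Pow(T, -1))
Function('G')(w, d) = Add(27, d) (Function('G')(w, d) = Add(Add(Add(w, d), 27), Mul(-1, w)) = Add(Add(Add(d, w), 27), Mul(-1, w)) = Add(Add(27, d, w), Mul(-1, w)) = Add(27, d))
Add(-462, Mul(121, Function('G')(Function('k')(6), Function('N')(2)))) = Add(-462, Mul(121, Add(27, Mul(-1, Pow(2, -1))))) = Add(-462, Mul(121, Add(27, Mul(-1, Rational(1, 2))))) = Add(-462, Mul(121, Add(27, Rational(-1, 2)))) = Add(-462, Mul(121, Rational(53, 2))) = Add(-462, Rational(6413, 2)) = Rational(5489, 2)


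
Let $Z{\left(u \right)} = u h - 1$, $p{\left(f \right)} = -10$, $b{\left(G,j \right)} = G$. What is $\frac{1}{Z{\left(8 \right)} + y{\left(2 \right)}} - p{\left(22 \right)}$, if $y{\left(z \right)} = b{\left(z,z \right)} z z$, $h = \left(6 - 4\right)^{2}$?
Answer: $\frac{391}{39} \approx 10.026$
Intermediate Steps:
$h = 4$ ($h = 2^{2} = 4$)
$Z{\left(u \right)} = -1 + 4 u$ ($Z{\left(u \right)} = u 4 - 1 = 4 u - 1 = -1 + 4 u$)
$y{\left(z \right)} = z^{3}$ ($y{\left(z \right)} = z z z = z^{2} z = z^{3}$)
$\frac{1}{Z{\left(8 \right)} + y{\left(2 \right)}} - p{\left(22 \right)} = \frac{1}{\left(-1 + 4 \cdot 8\right) + 2^{3}} - -10 = \frac{1}{\left(-1 + 32\right) + 8} + 10 = \frac{1}{31 + 8} + 10 = \frac{1}{39} + 10 = \frac{391}{39}$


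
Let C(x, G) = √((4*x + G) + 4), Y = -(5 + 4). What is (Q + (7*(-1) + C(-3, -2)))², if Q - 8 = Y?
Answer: (8 - I*√10)² ≈ 54.0 - 50.596*I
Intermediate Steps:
Y = -9 (Y = -1*9 = -9)
C(x, G) = √(4 + G + 4*x) (C(x, G) = √((G + 4*x) + 4) = √(4 + G + 4*x))
Q = -1 (Q = 8 - 9 = -1)
(Q + (7*(-1) + C(-3, -2)))² = (-1 + (7*(-1) + √(4 - 2 + 4*(-3))))² = (-1 + (-7 + √(4 - 2 - 12)))² = (-1 + (-7 + √(-10)))² = (-1 + (-7 + I*√10))² = (-8 + I*√10)²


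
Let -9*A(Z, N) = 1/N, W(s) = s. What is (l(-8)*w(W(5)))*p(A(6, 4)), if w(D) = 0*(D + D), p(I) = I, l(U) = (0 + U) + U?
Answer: 0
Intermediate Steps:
A(Z, N) = -1/(9*N)
l(U) = 2*U (l(U) = U + U = 2*U)
w(D) = 0 (w(D) = 0*(2*D) = 0)
(l(-8)*w(W(5)))*p(A(6, 4)) = ((2*(-8))*0)*(-⅑/4) = (-16*0)*(-⅑*¼) = 0*(-1/36) = 0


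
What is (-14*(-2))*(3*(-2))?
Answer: -168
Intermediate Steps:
(-14*(-2))*(3*(-2)) = 28*(-6) = -168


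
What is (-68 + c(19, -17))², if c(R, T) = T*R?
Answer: 152881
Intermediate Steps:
c(R, T) = R*T
(-68 + c(19, -17))² = (-68 + 19*(-17))² = (-68 - 323)² = (-391)² = 152881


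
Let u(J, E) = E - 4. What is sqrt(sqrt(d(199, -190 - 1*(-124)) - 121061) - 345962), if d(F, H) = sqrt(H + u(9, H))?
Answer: sqrt(-345962 + sqrt(-121061 + 2*I*sqrt(34))) ≈ 0.296 + 588.19*I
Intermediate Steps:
u(J, E) = -4 + E
d(F, H) = sqrt(-4 + 2*H) (d(F, H) = sqrt(H + (-4 + H)) = sqrt(-4 + 2*H))
sqrt(sqrt(d(199, -190 - 1*(-124)) - 121061) - 345962) = sqrt(sqrt(sqrt(-4 + 2*(-190 - 1*(-124))) - 121061) - 345962) = sqrt(sqrt(sqrt(-4 + 2*(-190 + 124)) - 121061) - 345962) = sqrt(sqrt(sqrt(-4 + 2*(-66)) - 121061) - 345962) = sqrt(sqrt(sqrt(-4 - 132) - 121061) - 345962) = sqrt(sqrt(sqrt(-136) - 121061) - 345962) = sqrt(sqrt(2*I*sqrt(34) - 121061) - 345962) = sqrt(sqrt(-121061 + 2*I*sqrt(34)) - 345962) = sqrt(-345962 + sqrt(-121061 + 2*I*sqrt(34)))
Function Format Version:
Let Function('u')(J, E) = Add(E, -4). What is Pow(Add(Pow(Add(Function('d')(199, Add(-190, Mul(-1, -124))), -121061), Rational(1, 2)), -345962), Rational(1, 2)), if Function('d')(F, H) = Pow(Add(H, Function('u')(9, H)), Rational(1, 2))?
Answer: Pow(Add(-345962, Pow(Add(-121061, Mul(2, I, Pow(34, Rational(1, 2)))), Rational(1, 2))), Rational(1, 2)) ≈ Add(0.296, Mul(588.19, I))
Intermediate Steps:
Function('u')(J, E) = Add(-4, E)
Function('d')(F, H) = Pow(Add(-4, Mul(2, H)), Rational(1, 2)) (Function('d')(F, H) = Pow(Add(H, Add(-4, H)), Rational(1, 2)) = Pow(Add(-4, Mul(2, H)), Rational(1, 2)))
Pow(Add(Pow(Add(Function('d')(199, Add(-190, Mul(-1, -124))), -121061), Rational(1, 2)), -345962), Rational(1, 2)) = Pow(Add(Pow(Add(Pow(Add(-4, Mul(2, Add(-190, Mul(-1, -124)))), Rational(1, 2)), -121061), Rational(1, 2)), -345962), Rational(1, 2)) = Pow(Add(Pow(Add(Pow(Add(-4, Mul(2, Add(-190, 124))), Rational(1, 2)), -121061), Rational(1, 2)), -345962), Rational(1, 2)) = Pow(Add(Pow(Add(Pow(Add(-4, Mul(2, -66)), Rational(1, 2)), -121061), Rational(1, 2)), -345962), Rational(1, 2)) = Pow(Add(Pow(Add(Pow(Add(-4, -132), Rational(1, 2)), -121061), Rational(1, 2)), -345962), Rational(1, 2)) = Pow(Add(Pow(Add(Pow(-136, Rational(1, 2)), -121061), Rational(1, 2)), -345962), Rational(1, 2)) = Pow(Add(Pow(Add(Mul(2, I, Pow(34, Rational(1, 2))), -121061), Rational(1, 2)), -345962), Rational(1, 2)) = Pow(Add(Pow(Add(-121061, Mul(2, I, Pow(34, Rational(1, 2)))), Rational(1, 2)), -345962), Rational(1, 2)) = Pow(Add(-345962, Pow(Add(-121061, Mul(2, I, Pow(34, Rational(1, 2)))), Rational(1, 2))), Rational(1, 2))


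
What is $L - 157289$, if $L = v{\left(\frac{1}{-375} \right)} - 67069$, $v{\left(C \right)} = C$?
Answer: $- \frac{84134251}{375} \approx -2.2436 \cdot 10^{5}$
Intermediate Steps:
$L = - \frac{25150876}{375}$ ($L = \frac{1}{-375} - 67069 = - \frac{1}{375} - 67069 = - \frac{25150876}{375} \approx -67069.0$)
$L - 157289 = - \frac{25150876}{375} - 157289 = - \frac{84134251}{375}$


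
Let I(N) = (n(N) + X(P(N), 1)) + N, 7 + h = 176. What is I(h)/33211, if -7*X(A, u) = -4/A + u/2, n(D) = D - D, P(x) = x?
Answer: 57099/11225318 ≈ 0.0050866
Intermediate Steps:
n(D) = 0
h = 169 (h = -7 + 176 = 169)
X(A, u) = -u/14 + 4/(7*A) (X(A, u) = -(-4/A + u/2)/7 = -(u/2 - 4/A)/7 = -u/14 + 4/(7*A))
I(N) = N + (8 - N)/(14*N) (I(N) = (0 + (8 - 1*N*1)/(14*N)) + N = (0 + (8 - N)/(14*N)) + N = (8 - N)/(14*N) + N = N + (8 - N)/(14*N))
I(h)/33211 = (-1/14 + 169 + (4/7)/169)/33211 = (-1/14 + 169 + (4/7)*(1/169))*(1/33211) = (-1/14 + 169 + 4/1183)*(1/33211) = (57099/338)*(1/33211) = 57099/11225318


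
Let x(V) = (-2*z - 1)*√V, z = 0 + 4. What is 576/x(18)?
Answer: -32*√2/3 ≈ -15.085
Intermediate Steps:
z = 4
x(V) = -9*√V (x(V) = (-2*4 - 1)*√V = (-8 - 1)*√V = -9*√V)
576/x(18) = 576/((-27*√2)) = 576*(-√2/54) = -32*√2/3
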